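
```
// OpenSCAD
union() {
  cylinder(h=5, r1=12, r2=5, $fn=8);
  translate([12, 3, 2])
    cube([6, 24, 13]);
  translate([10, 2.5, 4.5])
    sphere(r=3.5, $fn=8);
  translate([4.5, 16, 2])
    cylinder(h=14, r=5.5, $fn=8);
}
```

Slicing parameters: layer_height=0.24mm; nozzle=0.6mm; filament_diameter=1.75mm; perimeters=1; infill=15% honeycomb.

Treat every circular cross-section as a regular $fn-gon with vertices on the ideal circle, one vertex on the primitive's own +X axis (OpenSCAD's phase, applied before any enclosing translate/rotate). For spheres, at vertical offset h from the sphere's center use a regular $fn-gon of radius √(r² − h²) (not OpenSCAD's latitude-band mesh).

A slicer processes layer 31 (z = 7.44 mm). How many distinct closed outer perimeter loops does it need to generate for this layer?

At z = 7.44 mm: the cone is not intersected at this z (z outside [0, 5]); the cube at (12, 3) (footprint 6×24) is included at this height; the r=3.5 sphere at (10, 2.5) slices to a regular 8-gon of circumradius 1.899 (√(r²−h²) with h=2.94 from center); the cylinder at (4.5, 16): section is a regular 8-gon, circumradius r=5.5; Taking the union: the 3 present regions are separate (no shared area or edge), so areas and boundary lengths simply add and each stays a separate island — 3 connected regions. The result has 3 disconnected regions.

3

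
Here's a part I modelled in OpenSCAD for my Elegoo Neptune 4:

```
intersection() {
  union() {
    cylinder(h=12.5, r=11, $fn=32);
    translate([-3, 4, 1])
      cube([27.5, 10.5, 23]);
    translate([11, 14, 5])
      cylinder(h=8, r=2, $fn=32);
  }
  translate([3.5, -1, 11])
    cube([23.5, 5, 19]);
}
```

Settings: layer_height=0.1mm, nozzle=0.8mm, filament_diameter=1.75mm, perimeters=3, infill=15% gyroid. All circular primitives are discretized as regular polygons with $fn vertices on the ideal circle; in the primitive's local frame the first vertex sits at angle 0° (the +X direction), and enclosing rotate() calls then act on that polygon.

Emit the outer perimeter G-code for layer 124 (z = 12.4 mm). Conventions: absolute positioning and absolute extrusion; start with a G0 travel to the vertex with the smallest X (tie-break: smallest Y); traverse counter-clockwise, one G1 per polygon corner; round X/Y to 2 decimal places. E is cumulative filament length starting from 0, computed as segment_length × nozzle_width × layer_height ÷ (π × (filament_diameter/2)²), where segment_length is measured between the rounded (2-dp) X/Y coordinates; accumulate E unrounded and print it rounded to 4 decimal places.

G0 X3.50 Y-1.00 Z12.40
G1 X10.90 Y-1.00 E0.2461
G1 X11.00 Y0.00 E0.2796
G1 X10.79 Y2.15 E0.3514
G1 X10.23 Y4.00 E0.4157
G1 X3.50 Y4.00 E0.6395
G1 X3.50 Y-1.00 E0.8058

At z = 12.4 mm: the r=11 cylinder contributes a regular 32-gon of circumradius 11; the cube at (-3, 4) is present — its section is the full 27.5×10.5 rectangle; the r=2 cylinder at (11, 14) contributes a regular 32-gon of circumradius 2; Taking the union: the regions partially overlap (shared area 80.26 mm²), so overlapping operands fuse into one piece — 1 connected region; the cube at (3.5, -1) is present — its section is the full 23.5×5 rectangle; Keeping only the common overlap: the 23.5×5 cube at (3.5, -1) partially overlaps that combined region; clipping to the common part keeps 36.31 mm² — 1 connected region. The outline is a single polygon with 6 vertices. Extrusion per mm of travel: 0.8 × 0.1 / (π × 0.875²) = 0.033260. Accumulating E over each segment gives final E = 0.8058.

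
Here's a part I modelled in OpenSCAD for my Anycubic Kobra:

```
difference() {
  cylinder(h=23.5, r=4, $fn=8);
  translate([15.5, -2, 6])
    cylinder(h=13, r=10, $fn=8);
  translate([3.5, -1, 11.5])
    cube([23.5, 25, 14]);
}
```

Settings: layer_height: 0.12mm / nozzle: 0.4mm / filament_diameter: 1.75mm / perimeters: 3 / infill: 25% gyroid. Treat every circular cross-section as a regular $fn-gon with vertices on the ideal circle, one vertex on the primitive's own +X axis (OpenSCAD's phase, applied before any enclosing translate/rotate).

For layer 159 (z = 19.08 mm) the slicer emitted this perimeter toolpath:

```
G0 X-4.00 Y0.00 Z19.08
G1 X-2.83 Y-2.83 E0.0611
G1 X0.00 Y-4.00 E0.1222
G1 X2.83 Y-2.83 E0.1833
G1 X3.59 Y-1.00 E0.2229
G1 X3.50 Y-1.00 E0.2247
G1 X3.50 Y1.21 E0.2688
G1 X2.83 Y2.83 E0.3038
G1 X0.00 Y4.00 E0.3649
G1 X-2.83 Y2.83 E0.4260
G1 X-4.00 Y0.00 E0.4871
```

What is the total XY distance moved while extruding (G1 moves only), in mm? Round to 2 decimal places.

24.41 mm

Sum the Euclidean lengths of each G1 segment: total = 24.41 mm.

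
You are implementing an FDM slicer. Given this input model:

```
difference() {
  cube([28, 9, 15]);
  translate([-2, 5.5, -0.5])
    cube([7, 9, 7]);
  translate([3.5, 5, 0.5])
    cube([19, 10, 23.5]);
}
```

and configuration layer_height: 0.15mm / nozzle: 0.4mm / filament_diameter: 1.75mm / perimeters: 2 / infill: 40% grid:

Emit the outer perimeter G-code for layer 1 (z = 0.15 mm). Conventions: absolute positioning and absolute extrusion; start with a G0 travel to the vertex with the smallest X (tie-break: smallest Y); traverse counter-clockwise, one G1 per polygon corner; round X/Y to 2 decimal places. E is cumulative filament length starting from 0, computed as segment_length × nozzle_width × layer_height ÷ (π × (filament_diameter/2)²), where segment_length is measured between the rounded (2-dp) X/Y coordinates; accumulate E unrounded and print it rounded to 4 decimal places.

G0 X0.00 Y0.00 Z0.15
G1 X28.00 Y0.00 E0.6985
G1 X28.00 Y9.00 E0.9230
G1 X5.00 Y9.00 E1.4967
G1 X5.00 Y5.50 E1.5840
G1 X0.00 Y5.50 E1.7087
G1 X0.00 Y0.00 E1.8459

At z = 0.15 mm: the cube is present — its section is the full 28×9 rectangle; the cube at (-2, 5.5) (footprint 7×9) is included at this height; the cube at (3.5, 5) is not intersected at this z (z outside [0.5, 24]); Taking the first minus the rest: starting from the 28×9 cube, the 7×9 cube at (-2, 5.5) partially overlaps it — only the 17.50 mm² overlap (of its 63.00 mm²) is removed, clipping the outline — 1 connected region. The outline is a single polygon with 6 vertices. Extrusion per mm of travel: 0.4 × 0.15 / (π × 0.875²) = 0.024945. Accumulating E over each segment gives final E = 1.8459.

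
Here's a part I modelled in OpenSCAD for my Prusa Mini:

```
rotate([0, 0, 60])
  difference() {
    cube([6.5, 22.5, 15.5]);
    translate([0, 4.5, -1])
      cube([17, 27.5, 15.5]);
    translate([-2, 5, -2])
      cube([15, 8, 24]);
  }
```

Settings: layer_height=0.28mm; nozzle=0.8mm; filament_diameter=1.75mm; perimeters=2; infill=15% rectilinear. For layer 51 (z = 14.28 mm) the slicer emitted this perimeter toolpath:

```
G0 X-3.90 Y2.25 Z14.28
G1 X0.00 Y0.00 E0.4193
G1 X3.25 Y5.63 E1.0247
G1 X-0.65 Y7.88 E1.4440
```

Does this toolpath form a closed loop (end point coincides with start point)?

Start point (G0): (-3.90, 2.25). End point (last G1): the path does not return to the start — open.

no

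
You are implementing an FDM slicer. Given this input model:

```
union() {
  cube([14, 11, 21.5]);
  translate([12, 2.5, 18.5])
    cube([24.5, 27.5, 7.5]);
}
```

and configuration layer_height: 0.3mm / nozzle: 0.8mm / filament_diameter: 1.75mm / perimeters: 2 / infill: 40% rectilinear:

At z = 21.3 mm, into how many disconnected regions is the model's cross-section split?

1

At z = 21.3 mm: the cube is present — its section is the full 14×11 rectangle; the cube at (12, 2.5) (footprint 24.5×27.5) is included at this height; Taking the union: the regions partially overlap (shared area 17.00 mm²), so overlapping operands fuse into one piece — 1 connected region. The result has 1 disconnected region.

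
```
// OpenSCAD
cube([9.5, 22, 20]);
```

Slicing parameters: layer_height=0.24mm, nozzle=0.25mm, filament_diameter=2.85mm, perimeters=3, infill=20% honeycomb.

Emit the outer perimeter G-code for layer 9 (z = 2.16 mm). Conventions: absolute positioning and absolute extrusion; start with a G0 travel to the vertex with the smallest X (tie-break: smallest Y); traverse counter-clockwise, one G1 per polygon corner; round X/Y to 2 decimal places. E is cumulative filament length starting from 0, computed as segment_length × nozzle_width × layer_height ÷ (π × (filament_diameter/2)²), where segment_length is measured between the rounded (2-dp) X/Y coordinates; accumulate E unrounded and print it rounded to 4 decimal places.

G0 X0.00 Y0.00 Z2.16
G1 X9.50 Y0.00 E0.0894
G1 X9.50 Y22.00 E0.2963
G1 X0.00 Y22.00 E0.3856
G1 X0.00 Y0.00 E0.5925

At z = 2.16 mm: the cube (footprint 9.5×22) is included at this height. The outline is a single polygon with 4 vertices. Extrusion per mm of travel: 0.25 × 0.24 / (π × 1.425²) = 0.009405. Accumulating E over each segment gives final E = 0.5925.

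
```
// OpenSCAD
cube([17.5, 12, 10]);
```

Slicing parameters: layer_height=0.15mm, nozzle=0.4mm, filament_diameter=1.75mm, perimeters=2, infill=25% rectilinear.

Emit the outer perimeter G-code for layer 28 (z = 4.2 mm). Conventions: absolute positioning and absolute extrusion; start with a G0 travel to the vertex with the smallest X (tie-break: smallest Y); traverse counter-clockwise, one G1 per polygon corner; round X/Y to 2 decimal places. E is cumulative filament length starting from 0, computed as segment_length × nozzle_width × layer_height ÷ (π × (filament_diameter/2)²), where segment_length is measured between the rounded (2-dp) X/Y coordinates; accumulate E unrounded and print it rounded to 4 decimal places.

G0 X0.00 Y0.00 Z4.20
G1 X17.50 Y0.00 E0.4365
G1 X17.50 Y12.00 E0.7359
G1 X0.00 Y12.00 E1.1724
G1 X0.00 Y0.00 E1.4718

At z = 4.2 mm: the 17.5×12 cube contributes its full rectangle. The outline is a single polygon with 4 vertices. Extrusion per mm of travel: 0.4 × 0.15 / (π × 0.875²) = 0.024945. Accumulating E over each segment gives final E = 1.4718.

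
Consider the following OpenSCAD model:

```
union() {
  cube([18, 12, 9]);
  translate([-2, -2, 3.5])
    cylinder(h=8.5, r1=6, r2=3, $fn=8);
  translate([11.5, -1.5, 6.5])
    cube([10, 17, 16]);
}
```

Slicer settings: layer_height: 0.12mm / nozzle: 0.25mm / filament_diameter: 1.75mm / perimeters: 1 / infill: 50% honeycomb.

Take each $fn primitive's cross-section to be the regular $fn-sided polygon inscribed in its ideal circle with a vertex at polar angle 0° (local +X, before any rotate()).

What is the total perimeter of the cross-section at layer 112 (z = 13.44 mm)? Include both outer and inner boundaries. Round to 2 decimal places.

At z = 13.44 mm: the cube is absent (z outside [0, 9]); the cone at (-2, -2) does not reach this height (z outside [3.5, 12]); the cube at (11.5, -1.5) is present — its section is the full 10×17 rectangle (perimeter 54.00 mm); Taking the union: only the 10×17 cube at (11.5, -1.5) is present, so the union is just that shape — boundary = 54.00 mm. Overall, the cross-section is a single solid region. Total boundary length (outer) = 54.00 mm.

54.00 mm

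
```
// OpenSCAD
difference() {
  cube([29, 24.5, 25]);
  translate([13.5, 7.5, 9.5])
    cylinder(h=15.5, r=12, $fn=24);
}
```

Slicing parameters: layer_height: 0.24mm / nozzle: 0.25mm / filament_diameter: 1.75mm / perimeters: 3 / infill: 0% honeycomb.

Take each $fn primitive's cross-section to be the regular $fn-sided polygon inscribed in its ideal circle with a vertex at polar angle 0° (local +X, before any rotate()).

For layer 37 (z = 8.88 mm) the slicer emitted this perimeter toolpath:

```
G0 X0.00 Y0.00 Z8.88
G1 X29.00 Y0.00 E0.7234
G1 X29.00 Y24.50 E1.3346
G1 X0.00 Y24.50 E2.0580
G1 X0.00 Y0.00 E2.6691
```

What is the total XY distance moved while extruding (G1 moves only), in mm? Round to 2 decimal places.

Sum the Euclidean lengths of each G1 segment: total = 107.00 mm.

107.00 mm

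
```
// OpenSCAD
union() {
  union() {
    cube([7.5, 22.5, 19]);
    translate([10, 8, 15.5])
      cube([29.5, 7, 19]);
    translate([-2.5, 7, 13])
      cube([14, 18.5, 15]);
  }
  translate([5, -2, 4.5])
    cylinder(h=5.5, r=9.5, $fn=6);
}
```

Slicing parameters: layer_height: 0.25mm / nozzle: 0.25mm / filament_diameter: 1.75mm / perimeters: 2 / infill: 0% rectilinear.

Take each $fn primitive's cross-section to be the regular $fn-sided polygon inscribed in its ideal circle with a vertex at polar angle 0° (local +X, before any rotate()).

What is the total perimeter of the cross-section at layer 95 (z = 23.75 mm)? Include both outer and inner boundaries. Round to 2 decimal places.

121.00 mm

At z = 23.75 mm: the cube is absent (z outside [0, 19]); the cube at (10, 8) is present — its section is the full 29.5×7 rectangle (perimeter 73.00 mm); the 14×18.5 cube at (-2.5, 7) contributes its full rectangle (perimeter 65.00 mm); Merging all regions: the regions partially overlap (shared area 10.50 mm²), so the edge portions inside another operand are dropped and the merged outline is re-measured after clipping — boundary = 121.00 mm; the cylinder at (5, -2) does not reach this height (z outside [4.5, 10]); Merging all regions: only that combined region is present, so the union is just that shape — boundary = 121.00 mm. Overall, the cross-section is a single solid region. Total boundary length (outer) = 121.00 mm.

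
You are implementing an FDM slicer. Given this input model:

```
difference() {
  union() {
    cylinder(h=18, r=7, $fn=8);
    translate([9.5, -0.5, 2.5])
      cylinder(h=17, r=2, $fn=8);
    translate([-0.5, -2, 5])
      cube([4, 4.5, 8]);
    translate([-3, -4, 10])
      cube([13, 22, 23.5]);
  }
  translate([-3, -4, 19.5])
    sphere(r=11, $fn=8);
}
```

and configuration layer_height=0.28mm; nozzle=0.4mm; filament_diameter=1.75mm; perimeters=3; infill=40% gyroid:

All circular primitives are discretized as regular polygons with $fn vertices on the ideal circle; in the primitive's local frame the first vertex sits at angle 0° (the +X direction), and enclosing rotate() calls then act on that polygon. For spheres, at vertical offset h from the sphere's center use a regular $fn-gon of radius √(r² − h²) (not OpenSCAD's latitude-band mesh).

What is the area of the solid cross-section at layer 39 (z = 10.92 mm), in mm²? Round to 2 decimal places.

265.84 mm²

At z = 10.92 mm: the r=7 cylinder gives a regular 8-gon of circumradius 7 (constant along its height) (area = (8/2)·7.000²·sin(360°/8) = 138.59 mm²); the cylinder at (9.5, -0.5): section is a regular 8-gon, circumradius r=2 (area = (8/2)·2.000²·sin(360°/8) = 11.31 mm²); the cube at (-0.5, -2) (footprint 4×4.5) is included at this height (area 18.00 mm²); the 13×22 cube at (-3, -4) contributes its full rectangle (area 286.00 mm²); Combining (union): the regions partially overlap — summed areas 453.91 mm² minus the doubly-counted overlap 116.02 mm² gives 337.88 mm² — area = 337.88 mm²; the r=11 sphere at (-3, -4) slices to a regular 8-gon of circumradius 6.884 (√(r²−h²) with h=8.58 from center) (area = (8/2)·6.884²·sin(360°/8) = 134.02 mm²); After the difference (first − rest): starting from the result so far (337.88 mm²), the r=11 sphere at (-3, -4) partially overlaps it — only the 72.04 mm² overlap (of its 134.02 mm²) is removed, clipping the outline — area = 265.84 mm². Overall, the cross-section is a single solid region. Net area = 265.84 mm².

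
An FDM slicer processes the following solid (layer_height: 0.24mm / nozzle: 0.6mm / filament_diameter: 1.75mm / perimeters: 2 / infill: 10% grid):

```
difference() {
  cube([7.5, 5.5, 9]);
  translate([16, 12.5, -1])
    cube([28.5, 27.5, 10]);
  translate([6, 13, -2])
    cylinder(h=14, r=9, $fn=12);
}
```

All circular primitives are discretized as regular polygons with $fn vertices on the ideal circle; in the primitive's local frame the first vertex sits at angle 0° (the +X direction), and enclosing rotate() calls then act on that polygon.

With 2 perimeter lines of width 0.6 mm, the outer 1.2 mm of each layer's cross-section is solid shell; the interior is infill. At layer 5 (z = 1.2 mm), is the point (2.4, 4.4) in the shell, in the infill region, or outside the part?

shell

At z = 1.2 mm: the cube is present — its section is the full 7.5×5.5 rectangle; the 28.5×27.5 cube at (16, 12.5) contributes its full rectangle; the r=9 cylinder at (6, 13) gives a regular 12-gon of circumradius 9 (constant along its height); Subtracting the remaining from the first: starting from the 7.5×5.5 cube, the 28.5×27.5 cube at (16, 12.5) misses the remaining region (no effect); the r=9 cylinder at (6, 13) partially overlaps it — only the 6.03 mm² overlap (of its 243.00 mm²) is removed, clipping the outline — 1 connected region. Overall, the cross-section is a single solid region. The nearest boundary edge runs (1.50, 5.21)→(6.00, 4.00); distance from the point to it = 0.55 mm. The point is inside the cross-section, 0.55 mm from the nearest boundary — within the 1.2 mm shell band (2 × 0.6).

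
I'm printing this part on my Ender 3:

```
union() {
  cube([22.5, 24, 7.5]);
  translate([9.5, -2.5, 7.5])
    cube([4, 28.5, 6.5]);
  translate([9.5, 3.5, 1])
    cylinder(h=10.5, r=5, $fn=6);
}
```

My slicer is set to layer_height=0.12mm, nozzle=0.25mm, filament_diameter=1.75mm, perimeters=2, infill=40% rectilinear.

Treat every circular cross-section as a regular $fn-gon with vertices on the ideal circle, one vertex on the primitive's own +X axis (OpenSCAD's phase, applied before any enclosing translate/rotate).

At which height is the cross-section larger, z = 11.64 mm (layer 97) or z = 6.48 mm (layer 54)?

layer 54 (z = 6.48 mm)

Layer 97 (z = 11.64): the cube does not reach this height (z outside [0, 7.5]); the cube at (9.5, -2.5) (footprint 4×28.5) is included at this height (area 114.00 mm²); the cylinder at (9.5, 3.5) is absent (z outside [1, 11.5]); Combining (union): only the 4×28.5 cube at (9.5, -2.5) is present, so the union is just that shape — area = 114.00 mm². So its area = 114.00 mm². Layer 54 (z = 6.48): the 22.5×24 cube contributes its full rectangle (area 540.00 mm²); the cube at (9.5, -2.5) does not reach this height (z outside [7.5, 14]); the r=5 cylinder at (9.5, 3.5) contributes a regular 6-gon of circumradius 5 (area = (6/2)·5.000²·sin(360°/6) = 64.95 mm²); Merging all regions: the regions partially overlap — summed areas 604.95 mm² minus the doubly-counted overlap 60.40 mm² gives 544.55 mm² — area = 544.55 mm². So its area = 544.55 mm². Layer 54 is larger (544.55 vs 114.00 mm²).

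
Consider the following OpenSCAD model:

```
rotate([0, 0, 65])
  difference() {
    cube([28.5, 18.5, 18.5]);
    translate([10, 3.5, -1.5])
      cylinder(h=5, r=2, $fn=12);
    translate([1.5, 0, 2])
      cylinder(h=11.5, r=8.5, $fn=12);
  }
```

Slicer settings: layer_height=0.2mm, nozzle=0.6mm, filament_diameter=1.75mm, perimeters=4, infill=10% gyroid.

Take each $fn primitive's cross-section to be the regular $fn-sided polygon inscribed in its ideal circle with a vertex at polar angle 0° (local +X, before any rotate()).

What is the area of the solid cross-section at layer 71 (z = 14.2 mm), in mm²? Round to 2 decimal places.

At z = 14.2 mm: the cube is present — its section is the full 28.5×18.5 rectangle (area 527.25 mm²); the cylinder at (10, 3.5) does not reach this height (z outside [-1.5, 3.5]); the cylinder at (1.5, 0) is not intersected at this z (z outside [2, 13.5]); Subtracting the remaining from the first: none of the subtracted shapes is present at this height, so the 28.5×18.5 cube is unchanged — area = 527.25 mm²; (rotated 65° about Z; rotation is an isometry so areas/perimeters/island counts are preserved). Overall, the cross-section is a single solid region. Net area = 527.25 mm².

527.25 mm²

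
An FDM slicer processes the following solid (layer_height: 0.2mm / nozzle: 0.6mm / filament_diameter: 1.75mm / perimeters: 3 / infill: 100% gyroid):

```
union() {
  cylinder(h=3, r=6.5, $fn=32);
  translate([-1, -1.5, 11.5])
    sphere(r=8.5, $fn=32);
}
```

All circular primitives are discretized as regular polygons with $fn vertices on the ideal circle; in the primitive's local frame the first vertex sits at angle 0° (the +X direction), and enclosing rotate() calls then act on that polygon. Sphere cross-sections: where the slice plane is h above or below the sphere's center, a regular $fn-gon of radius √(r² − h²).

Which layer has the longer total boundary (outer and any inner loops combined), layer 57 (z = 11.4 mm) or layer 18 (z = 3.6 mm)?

layer 57 (z = 11.4 mm)

Layer 57 (z = 11.4): the cylinder is not intersected at this z (z outside [0, 3]); the sphere at (-1, -1.5): section is a regular 32-gon, circumradius = √(r²−h²) = √(8.5²−0.1²) = 8.499 (perimeter = 2·32·8.499·sin(180°/32) = 53.32 mm); Taking the union: only the r=8.5 sphere at (-1, -1.5) is present, so the union is just that shape — boundary = 53.32 mm. So its perimeter = 53.32 mm. Layer 18 (z = 3.6): the cylinder does not reach this height (z outside [0, 3]); the r=8.5 sphere at (-1, -1.5) contributes a regular 32-gon of circumradius √(8.5²−7.9²) = 3.137 (perimeter = 2·32·3.137·sin(180°/32) = 19.68 mm); Taking the union: only the r=8.5 sphere at (-1, -1.5) is present, so the union is just that shape — boundary = 19.68 mm. So its perimeter = 19.68 mm. Layer 57 is larger (53.32 vs 19.68 mm).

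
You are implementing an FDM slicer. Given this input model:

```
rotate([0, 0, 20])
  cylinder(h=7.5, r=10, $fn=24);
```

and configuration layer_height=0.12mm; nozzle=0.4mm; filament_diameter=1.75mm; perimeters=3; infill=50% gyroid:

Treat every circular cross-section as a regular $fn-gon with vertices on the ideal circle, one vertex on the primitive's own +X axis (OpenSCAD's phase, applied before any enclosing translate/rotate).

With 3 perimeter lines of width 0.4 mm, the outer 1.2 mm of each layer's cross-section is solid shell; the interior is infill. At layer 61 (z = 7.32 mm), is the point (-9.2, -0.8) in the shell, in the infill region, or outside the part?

shell

At z = 7.32 mm: the r=10 cylinder contributes a regular 24-gon of circumradius 10; (whole slice rotated 20° about Z — lengths, areas and connectivity unchanged). Overall, the cross-section is a single solid region. Undo the 20° rotation: the query point maps to (-8.919, 2.395) in the un-rotated model frame. The nearest boundary edge runs (-8.66, 5.00)→(-9.66, 2.59); distance from the point to it = 0.76 mm. The point is inside the cross-section, 0.76 mm from the nearest boundary — within the 1.2 mm shell band (3 × 0.4).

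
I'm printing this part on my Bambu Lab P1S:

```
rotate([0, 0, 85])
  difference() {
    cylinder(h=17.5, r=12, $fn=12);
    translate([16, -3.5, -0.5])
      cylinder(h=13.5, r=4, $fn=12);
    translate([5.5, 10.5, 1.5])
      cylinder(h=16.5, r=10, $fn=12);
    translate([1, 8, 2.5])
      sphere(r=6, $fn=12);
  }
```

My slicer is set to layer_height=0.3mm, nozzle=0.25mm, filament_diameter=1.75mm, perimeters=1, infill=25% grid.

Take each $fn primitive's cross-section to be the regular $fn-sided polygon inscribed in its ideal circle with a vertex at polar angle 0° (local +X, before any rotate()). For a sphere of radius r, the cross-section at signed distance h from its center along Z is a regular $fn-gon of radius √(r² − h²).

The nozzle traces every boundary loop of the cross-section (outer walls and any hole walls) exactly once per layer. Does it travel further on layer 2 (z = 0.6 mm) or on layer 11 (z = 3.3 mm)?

Layer 2 (z = 0.6): the r=12 cylinder gives a regular 12-gon of circumradius 12 (constant along its height) (perimeter = 2·12·12.000·sin(180°/12) = 74.54 mm); the cylinder at (16, -3.5): section is a regular 12-gon, circumradius r=4 (perimeter = 2·12·4.000·sin(180°/12) = 24.85 mm); the cylinder at (5.5, 10.5) is not intersected at this z (z outside [1.5, 18]); the sphere at (1, 8): section is a regular 12-gon, circumradius = √(r²−h²) = √(6²−1.9²) = 5.691 (perimeter = 2·12·5.691·sin(180°/12) = 35.35 mm); After the difference (first − rest): starting from the r=12 cylinder, the r=4 cylinder at (16, -3.5) misses the remaining region (no effect); the r=6 sphere at (1, 8) partially overlaps it — only the 83.37 mm² overlap (of its 97.17 mm²) is removed, clipping the outline — boundary = 87.53 mm; (rotated 85° about Z; rotation is an isometry so areas/perimeters/island counts are preserved). So its perimeter = 87.53 mm. Layer 11 (z = 3.3): the r=12 cylinder contributes a regular 12-gon of circumradius 12 (perimeter = 2·12·12.000·sin(180°/12) = 74.54 mm); the cylinder at (16, -3.5): section is a regular 12-gon, circumradius r=4 (perimeter = 2·12·4.000·sin(180°/12) = 24.85 mm); the r=10 cylinder at (5.5, 10.5) contributes a regular 12-gon of circumradius 10 (perimeter = 2·12·10.000·sin(180°/12) = 62.12 mm); the r=6 sphere at (1, 8) slices to a regular 12-gon of circumradius 5.946 (√(r²−h²) with h=0.8 from center) (perimeter = 2·12·5.946·sin(180°/12) = 36.94 mm); After the difference (first − rest): starting from the r=12 cylinder, the r=4 cylinder at (16, -3.5) misses the remaining region (no effect); the r=10 cylinder at (5.5, 10.5) partially overlaps it — only the 120.72 mm² overlap (of its 300.00 mm²) is removed, clipping the outline; the r=6 sphere at (1, 8) partially overlaps it — only the 8.14 mm² overlap (of its 106.08 mm²) is removed, clipping the outline — boundary = 77.35 mm; (whole slice rotated 85° about Z — lengths, areas and connectivity unchanged). So its perimeter = 77.35 mm. Layer 2 is larger (87.53 vs 77.35 mm).

layer 2 (z = 0.6 mm)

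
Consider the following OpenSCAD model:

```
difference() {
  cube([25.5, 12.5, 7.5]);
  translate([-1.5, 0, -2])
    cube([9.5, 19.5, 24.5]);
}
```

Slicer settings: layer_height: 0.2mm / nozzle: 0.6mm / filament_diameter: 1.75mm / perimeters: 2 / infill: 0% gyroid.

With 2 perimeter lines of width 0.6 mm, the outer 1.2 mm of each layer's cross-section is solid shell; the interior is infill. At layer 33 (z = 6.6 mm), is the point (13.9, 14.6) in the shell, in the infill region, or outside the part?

At z = 6.6 mm: the cube (footprint 25.5×12.5) is included at this height; the cube at (-1.5, 0) is present — its section is the full 9.5×19.5 rectangle; Subtracting the remaining from the first: starting from the 25.5×12.5 cube, the 9.5×19.5 cube at (-1.5, 0) partially overlaps it — only the 100.00 mm² overlap (of its 185.25 mm²) is removed, clipping the outline — 1 connected region. Overall, the cross-section is a single solid region. The nearest boundary edge runs (8.00, 12.50)→(25.50, 12.50); distance from the point to it = 2.10 mm. The point is not inside any of the regions above, so it lies outside the cross-section (2.10 mm from the nearest boundary).

outside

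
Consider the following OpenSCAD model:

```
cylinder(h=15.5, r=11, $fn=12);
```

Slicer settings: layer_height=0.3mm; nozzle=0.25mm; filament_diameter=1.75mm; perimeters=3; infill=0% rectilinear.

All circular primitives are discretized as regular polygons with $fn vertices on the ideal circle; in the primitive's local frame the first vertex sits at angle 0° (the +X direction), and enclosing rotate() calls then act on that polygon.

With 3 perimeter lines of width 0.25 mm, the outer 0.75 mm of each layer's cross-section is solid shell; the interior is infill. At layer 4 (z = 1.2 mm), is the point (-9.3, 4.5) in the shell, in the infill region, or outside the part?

shell

At z = 1.2 mm: the cylinder: section is a regular 12-gon, circumradius r=11. Overall, the cross-section is a single solid region. The nearest boundary edge runs (-9.53, 5.50)→(-11.00, 0.00); distance from the point to it = 0.48 mm. The point is inside the cross-section, 0.48 mm from the nearest boundary — within the 0.75 mm shell band (3 × 0.25).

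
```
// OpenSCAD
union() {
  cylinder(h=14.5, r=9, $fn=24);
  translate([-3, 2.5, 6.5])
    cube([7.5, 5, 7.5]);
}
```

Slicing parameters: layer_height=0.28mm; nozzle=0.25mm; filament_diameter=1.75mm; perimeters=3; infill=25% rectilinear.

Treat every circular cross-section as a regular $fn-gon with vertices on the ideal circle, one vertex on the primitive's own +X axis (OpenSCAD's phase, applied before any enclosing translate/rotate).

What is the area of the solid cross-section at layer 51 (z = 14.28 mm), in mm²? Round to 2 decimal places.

251.57 mm²

At z = 14.28 mm: the r=9 cylinder gives a regular 24-gon of circumradius 9 (constant along its height) (area = (24/2)·9.000²·sin(360°/24) = 251.57 mm²); the cube at (-3, 2.5) does not reach this height (z outside [6.5, 14]); Combining (union): only the r=9 cylinder is present, so the union is just that shape — area = 251.57 mm². Overall, the cross-section is a single solid region. Net area = 251.57 mm².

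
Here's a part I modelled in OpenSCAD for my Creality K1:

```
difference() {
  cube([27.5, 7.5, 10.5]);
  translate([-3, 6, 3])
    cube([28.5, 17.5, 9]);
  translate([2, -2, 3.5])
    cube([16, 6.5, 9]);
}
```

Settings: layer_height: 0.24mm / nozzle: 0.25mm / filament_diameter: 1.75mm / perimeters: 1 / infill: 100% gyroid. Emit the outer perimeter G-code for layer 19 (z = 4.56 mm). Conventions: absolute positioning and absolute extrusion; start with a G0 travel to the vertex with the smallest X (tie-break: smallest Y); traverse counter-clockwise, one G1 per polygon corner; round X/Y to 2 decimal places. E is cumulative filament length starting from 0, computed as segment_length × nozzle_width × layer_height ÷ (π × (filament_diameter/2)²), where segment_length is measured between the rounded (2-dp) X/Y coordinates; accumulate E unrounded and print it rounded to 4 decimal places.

G0 X0.00 Y0.00 Z4.56
G1 X2.00 Y0.00 E0.0499
G1 X2.00 Y4.50 E0.1621
G1 X18.00 Y4.50 E0.5613
G1 X18.00 Y0.00 E0.6735
G1 X27.50 Y0.00 E0.9105
G1 X27.50 Y7.50 E1.0976
G1 X25.50 Y7.50 E1.1475
G1 X25.50 Y6.00 E1.1849
G1 X0.00 Y6.00 E1.8210
G1 X0.00 Y0.00 E1.9707

At z = 4.56 mm: the cube (footprint 27.5×7.5) is included at this height; the cube at (-3, 6) is present — its section is the full 28.5×17.5 rectangle; the cube at (2, -2) is present — its section is the full 16×6.5 rectangle; After the difference (first − rest): starting from the 27.5×7.5 cube, the 28.5×17.5 cube at (-3, 6) partially overlaps it — only the 38.25 mm² overlap (of its 498.75 mm²) is removed, clipping the outline; the 16×6.5 cube at (2, -2) partially overlaps it — only the 72.00 mm² overlap (of its 104.00 mm²) is removed, clipping the outline — 1 connected region. The outline is a single polygon with 10 vertices. Extrusion per mm of travel: 0.25 × 0.24 / (π × 0.875²) = 0.024945. Accumulating E over each segment gives final E = 1.9707.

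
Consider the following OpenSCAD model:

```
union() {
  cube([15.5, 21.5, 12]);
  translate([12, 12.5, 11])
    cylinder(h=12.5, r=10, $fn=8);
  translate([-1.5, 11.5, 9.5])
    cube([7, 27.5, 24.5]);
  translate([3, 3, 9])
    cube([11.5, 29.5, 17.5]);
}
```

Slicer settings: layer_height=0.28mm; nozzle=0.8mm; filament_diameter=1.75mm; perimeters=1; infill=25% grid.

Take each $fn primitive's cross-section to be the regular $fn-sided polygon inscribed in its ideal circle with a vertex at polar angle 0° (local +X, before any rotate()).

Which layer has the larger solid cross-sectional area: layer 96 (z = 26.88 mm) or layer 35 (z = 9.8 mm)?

layer 35 (z = 9.8 mm)

Layer 96 (z = 26.88): the cube is not intersected at this z (z outside [0, 12]); the cylinder at (12, 12.5) is not intersected at this z (z outside [11, 23.5]); the cube at (-1.5, 11.5) (footprint 7×27.5) is included at this height (area 192.50 mm²); the cube at (3, 3) is absent (z outside [9, 26.5]); Merging all regions: only the 7×27.5 cube at (-1.5, 11.5) is present, so the union is just that shape — area = 192.50 mm². So its area = 192.50 mm². Layer 35 (z = 9.8): the cube (footprint 15.5×21.5) is included at this height (area 333.25 mm²); the cylinder at (12, 12.5) is absent (z outside [11, 23.5]); the cube at (-1.5, 11.5) is present — its section is the full 7×27.5 rectangle (area 192.50 mm²); the cube at (3, 3) is present — its section is the full 11.5×29.5 rectangle (area 339.25 mm²); Taking the union: the regions partially overlap — summed areas 865.00 mm² minus the doubly-counted overlap 295.25 mm² gives 569.75 mm² — area = 569.75 mm². So its area = 569.75 mm². Layer 35 is larger (569.75 vs 192.50 mm²).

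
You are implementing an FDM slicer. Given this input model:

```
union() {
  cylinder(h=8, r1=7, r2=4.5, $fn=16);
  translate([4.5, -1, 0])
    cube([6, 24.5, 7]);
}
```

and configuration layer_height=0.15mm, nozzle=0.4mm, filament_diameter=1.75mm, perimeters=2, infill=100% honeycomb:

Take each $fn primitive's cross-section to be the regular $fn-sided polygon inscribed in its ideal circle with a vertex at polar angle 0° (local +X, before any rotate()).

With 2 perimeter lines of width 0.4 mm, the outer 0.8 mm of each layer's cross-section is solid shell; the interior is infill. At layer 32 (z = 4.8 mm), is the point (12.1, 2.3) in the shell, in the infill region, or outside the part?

At z = 4.8 mm: the cone: at t=0.600 of its height the radius interpolates to r₁+(r₂−r₁)t = 5.500, giving a regular 16-gon of that circumradius; the cube at (4.5, -1) (footprint 6×24.5) is included at this height; Taking the union: the regions partially overlap (shared area 2.82 mm²), so overlapping operands fuse into one piece — 1 connected region. Overall, the cross-section is a single solid region. The nearest boundary edge runs (10.50, 23.50)→(10.50, -1.00); distance from the point to it = 1.60 mm. The point is not inside any of the regions above, so it lies outside the cross-section (1.60 mm from the nearest boundary).

outside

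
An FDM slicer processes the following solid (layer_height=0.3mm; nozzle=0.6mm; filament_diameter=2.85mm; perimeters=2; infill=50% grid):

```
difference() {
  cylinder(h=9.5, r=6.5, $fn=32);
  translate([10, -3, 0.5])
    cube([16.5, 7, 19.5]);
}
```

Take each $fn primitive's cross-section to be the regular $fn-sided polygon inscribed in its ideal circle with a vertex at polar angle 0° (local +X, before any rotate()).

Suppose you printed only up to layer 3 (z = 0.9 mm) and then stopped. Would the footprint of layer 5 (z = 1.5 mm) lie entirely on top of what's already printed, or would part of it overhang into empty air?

entirely on top

Compare the two slices. At z = 0.9: the r=6.5 cylinder contributes a regular 32-gon of circumradius 6.5 (area = (32/2)·6.500²·sin(360°/32) = 131.88 mm²); the 16.5×7 cube at (10, -3) contributes its full rectangle (area 115.50 mm²); After the difference (first − rest): starting from the r=6.5 cylinder (131.88 mm²), the 16.5×7 cube at (10, -3) misses the remaining region (no effect) — area = 131.88 mm². At z = 1.5: the r=6.5 cylinder gives a regular 32-gon of circumradius 6.5 (constant along its height) (area = (32/2)·6.500²·sin(360°/32) = 131.88 mm²); the 16.5×7 cube at (10, -3) contributes its full rectangle (area 115.50 mm²); Taking the first minus the rest: starting from the r=6.5 cylinder (131.88 mm²), the 16.5×7 cube at (10, -3) misses the remaining region (no effect) — area = 131.88 mm². Checking containment: the cross-section at z = 1.5 is a subset of the cross-section at z = 0.9.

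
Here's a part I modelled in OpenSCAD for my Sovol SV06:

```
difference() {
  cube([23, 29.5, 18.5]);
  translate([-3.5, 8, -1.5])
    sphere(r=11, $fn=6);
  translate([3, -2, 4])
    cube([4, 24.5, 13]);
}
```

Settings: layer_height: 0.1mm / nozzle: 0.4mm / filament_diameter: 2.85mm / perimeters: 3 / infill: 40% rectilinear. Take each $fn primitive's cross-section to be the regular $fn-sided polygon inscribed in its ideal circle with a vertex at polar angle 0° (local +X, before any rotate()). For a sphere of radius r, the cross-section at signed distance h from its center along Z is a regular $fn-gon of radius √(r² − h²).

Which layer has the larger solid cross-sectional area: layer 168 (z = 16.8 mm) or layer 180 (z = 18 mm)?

layer 180 (z = 18 mm)

Layer 168 (z = 16.8): the cube is present — its section is the full 23×29.5 rectangle (area 678.50 mm²); the sphere at (-3.5, 8) is absent (|z−center|=18.300 > r=11); the cube at (3, -2) is present — its section is the full 4×24.5 rectangle (area 98.00 mm²); Taking the first minus the rest: starting from the 23×29.5 cube (678.50 mm²), the 4×24.5 cube at (3, -2) partially overlaps it — only the 90.00 mm² overlap (of its 98.00 mm²) is removed, clipping the outline — area = 588.50 mm². So its area = 588.50 mm². Layer 180 (z = 18): the 23×29.5 cube contributes its full rectangle (area 678.50 mm²); the sphere at (-3.5, 8) is not intersected at this z (|z−center|=19.500 > r=11); the cube at (3, -2) is absent (z outside [4, 17]); After the difference (first − rest): none of the subtracted shapes is present at this height, so the 23×29.5 cube is unchanged — area = 678.50 mm². So its area = 678.50 mm². Layer 180 is larger (678.50 vs 588.50 mm²).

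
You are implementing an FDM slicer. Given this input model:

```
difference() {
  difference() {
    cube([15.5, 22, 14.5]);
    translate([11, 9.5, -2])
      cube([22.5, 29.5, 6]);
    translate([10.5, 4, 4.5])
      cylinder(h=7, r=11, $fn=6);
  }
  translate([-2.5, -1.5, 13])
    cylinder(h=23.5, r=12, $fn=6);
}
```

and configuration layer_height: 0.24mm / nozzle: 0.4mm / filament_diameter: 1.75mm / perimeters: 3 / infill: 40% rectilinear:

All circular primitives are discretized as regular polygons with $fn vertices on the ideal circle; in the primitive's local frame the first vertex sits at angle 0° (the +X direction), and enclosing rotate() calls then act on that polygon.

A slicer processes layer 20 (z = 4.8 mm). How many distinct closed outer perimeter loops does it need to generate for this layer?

At z = 4.8 mm: the cube (footprint 15.5×22) is included at this height; the cube at (11, 9.5) is not intersected at this z (z outside [-2, 4]); the cylinder at (10.5, 4): section is a regular 6-gon, circumradius r=11; Subtracting the remaining from the first: starting from the 15.5×22 cube, the r=11 cylinder at (10.5, 4) partially overlaps it — only the 185.17 mm² overlap (of its 314.37 mm²) is removed, clipping the outline — 2 connected regions; the cylinder at (-2.5, -1.5) is not intersected at this z (z outside [13, 36.5]); Taking the first minus the rest: none of the subtracted shapes is present at this height, so the result so far is unchanged — 2 connected regions. The result has 2 disconnected regions.

2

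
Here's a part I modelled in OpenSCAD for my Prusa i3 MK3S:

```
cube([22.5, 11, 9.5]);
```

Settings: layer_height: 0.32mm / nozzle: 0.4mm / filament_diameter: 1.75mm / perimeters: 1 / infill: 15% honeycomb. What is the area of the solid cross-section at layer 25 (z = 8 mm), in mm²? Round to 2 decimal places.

At z = 8 mm: the 22.5×11 cube contributes its full rectangle (area 247.50 mm²). Overall, the cross-section is a single solid region. Net area = 247.50 mm².

247.50 mm²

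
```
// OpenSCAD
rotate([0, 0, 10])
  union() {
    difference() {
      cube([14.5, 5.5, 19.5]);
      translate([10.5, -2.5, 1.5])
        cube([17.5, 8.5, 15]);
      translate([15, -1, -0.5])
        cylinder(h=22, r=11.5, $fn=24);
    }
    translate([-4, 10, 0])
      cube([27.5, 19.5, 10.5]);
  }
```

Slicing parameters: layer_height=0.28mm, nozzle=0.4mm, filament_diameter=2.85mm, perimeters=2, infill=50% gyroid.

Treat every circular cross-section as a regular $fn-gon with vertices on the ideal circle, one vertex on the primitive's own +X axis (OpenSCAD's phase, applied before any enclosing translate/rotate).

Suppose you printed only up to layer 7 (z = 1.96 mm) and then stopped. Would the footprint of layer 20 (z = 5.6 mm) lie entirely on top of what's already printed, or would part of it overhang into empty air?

Compare the two slices. At z = 1.96: the cube is present — its section is the full 14.5×5.5 rectangle (area 79.75 mm²); the cube at (10.5, -2.5) (footprint 17.5×8.5) is included at this height (area 148.75 mm²); the r=11.5 cylinder at (15, -1) contributes a regular 24-gon of circumradius 11.5 (area = (24/2)·11.500²·sin(360°/24) = 410.75 mm²); Subtracting the remaining from the first: starting from the 14.5×5.5 cube (79.75 mm²), the 17.5×8.5 cube at (10.5, -2.5) partially overlaps it — only the 22.00 mm² overlap (of its 148.75 mm²) is removed, clipping the outline; the r=11.5 cylinder at (15, -1) partially overlaps it — only the 33.93 mm² overlap (of its 410.75 mm²) is removed, clipping the outline — area = 23.82 mm²; the cube at (-4, 10) is present — its section is the full 27.5×19.5 rectangle (area 536.25 mm²); Merging all regions: the 2 present regions are separate (no shared area or edge), so areas and boundary lengths simply add and each stays a separate island — area = 560.07 mm²; (rotated 10° about Z; rotation is an isometry so areas/perimeters/island counts are preserved). At z = 5.6: the 14.5×5.5 cube contributes its full rectangle (area 79.75 mm²); the 17.5×8.5 cube at (10.5, -2.5) contributes its full rectangle (area 148.75 mm²); the r=11.5 cylinder at (15, -1) contributes a regular 24-gon of circumradius 11.5 (area = (24/2)·11.500²·sin(360°/24) = 410.75 mm²); Taking the first minus the rest: starting from the 14.5×5.5 cube (79.75 mm²), the 17.5×8.5 cube at (10.5, -2.5) partially overlaps it — only the 22.00 mm² overlap (of its 148.75 mm²) is removed, clipping the outline; the r=11.5 cylinder at (15, -1) partially overlaps it — only the 33.93 mm² overlap (of its 410.75 mm²) is removed, clipping the outline — area = 23.82 mm²; the cube at (-4, 10) is present — its section is the full 27.5×19.5 rectangle (area 536.25 mm²); Merging all regions: the 2 present regions are separate (no shared area or edge), so areas and boundary lengths simply add and each stays a separate island — area = 560.07 mm²; (whole slice rotated 10° about Z — lengths, areas and connectivity unchanged). Checking containment: the cross-section at z = 5.6 is a subset of the cross-section at z = 1.96.

entirely on top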